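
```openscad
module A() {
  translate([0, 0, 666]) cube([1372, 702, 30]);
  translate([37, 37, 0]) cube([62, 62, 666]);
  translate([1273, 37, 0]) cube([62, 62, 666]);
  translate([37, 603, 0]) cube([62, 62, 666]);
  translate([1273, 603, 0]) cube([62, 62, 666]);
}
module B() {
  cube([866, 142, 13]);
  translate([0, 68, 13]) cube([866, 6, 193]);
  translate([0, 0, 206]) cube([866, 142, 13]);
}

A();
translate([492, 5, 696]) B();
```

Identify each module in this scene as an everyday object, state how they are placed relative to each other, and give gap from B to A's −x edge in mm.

The I-beam's min-x is at 492; the table's min-x is 0; gap = 492 mm.

A is a table. B is an I-beam. The I-beam is on top of the table. The gap from the I-beam to the table's −x edge is 492 mm.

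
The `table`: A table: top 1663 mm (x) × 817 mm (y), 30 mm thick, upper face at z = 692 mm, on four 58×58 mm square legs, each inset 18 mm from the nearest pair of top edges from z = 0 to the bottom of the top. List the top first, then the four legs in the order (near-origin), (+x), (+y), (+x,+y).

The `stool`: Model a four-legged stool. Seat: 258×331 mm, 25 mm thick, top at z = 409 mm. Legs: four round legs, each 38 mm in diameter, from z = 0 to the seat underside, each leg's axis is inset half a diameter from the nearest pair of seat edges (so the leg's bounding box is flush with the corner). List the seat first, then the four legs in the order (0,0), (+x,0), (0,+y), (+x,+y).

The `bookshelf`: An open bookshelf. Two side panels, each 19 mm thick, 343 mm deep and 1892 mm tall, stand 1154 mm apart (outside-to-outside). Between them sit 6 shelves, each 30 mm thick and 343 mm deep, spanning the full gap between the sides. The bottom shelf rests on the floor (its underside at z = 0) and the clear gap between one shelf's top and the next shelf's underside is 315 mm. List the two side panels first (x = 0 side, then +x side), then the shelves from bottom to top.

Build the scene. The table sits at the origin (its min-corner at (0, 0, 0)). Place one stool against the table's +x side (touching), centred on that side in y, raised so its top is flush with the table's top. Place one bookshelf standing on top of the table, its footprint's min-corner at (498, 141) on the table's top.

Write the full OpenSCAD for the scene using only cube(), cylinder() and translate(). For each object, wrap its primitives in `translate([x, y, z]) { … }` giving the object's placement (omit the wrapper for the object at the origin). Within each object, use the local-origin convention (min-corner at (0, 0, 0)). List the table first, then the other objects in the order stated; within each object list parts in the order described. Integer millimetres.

translate([0, 0, 662]) cube([1663, 817, 30]);
translate([18, 18, 0]) cube([58, 58, 662]);
translate([1587, 18, 0]) cube([58, 58, 662]);
translate([18, 741, 0]) cube([58, 58, 662]);
translate([1587, 741, 0]) cube([58, 58, 662]);
translate([1663, 243, 283]) {
  translate([0, 0, 384]) cube([258, 331, 25]);
  translate([19, 19, 0]) cylinder(h = 384, r = 19);
  translate([239, 19, 0]) cylinder(h = 384, r = 19);
  translate([19, 312, 0]) cylinder(h = 384, r = 19);
  translate([239, 312, 0]) cylinder(h = 384, r = 19);
}
translate([498, 141, 692]) {
  cube([19, 343, 1892]);
  translate([1135, 0, 0]) cube([19, 343, 1892]);
  translate([19, 0, 0]) cube([1116, 343, 30]);
  translate([19, 0, 345]) cube([1116, 343, 30]);
  translate([19, 0, 690]) cube([1116, 343, 30]);
  translate([19, 0, 1035]) cube([1116, 343, 30]);
  translate([19, 0, 1380]) cube([1116, 343, 30]);
  translate([19, 0, 1725]) cube([1116, 343, 30]);
}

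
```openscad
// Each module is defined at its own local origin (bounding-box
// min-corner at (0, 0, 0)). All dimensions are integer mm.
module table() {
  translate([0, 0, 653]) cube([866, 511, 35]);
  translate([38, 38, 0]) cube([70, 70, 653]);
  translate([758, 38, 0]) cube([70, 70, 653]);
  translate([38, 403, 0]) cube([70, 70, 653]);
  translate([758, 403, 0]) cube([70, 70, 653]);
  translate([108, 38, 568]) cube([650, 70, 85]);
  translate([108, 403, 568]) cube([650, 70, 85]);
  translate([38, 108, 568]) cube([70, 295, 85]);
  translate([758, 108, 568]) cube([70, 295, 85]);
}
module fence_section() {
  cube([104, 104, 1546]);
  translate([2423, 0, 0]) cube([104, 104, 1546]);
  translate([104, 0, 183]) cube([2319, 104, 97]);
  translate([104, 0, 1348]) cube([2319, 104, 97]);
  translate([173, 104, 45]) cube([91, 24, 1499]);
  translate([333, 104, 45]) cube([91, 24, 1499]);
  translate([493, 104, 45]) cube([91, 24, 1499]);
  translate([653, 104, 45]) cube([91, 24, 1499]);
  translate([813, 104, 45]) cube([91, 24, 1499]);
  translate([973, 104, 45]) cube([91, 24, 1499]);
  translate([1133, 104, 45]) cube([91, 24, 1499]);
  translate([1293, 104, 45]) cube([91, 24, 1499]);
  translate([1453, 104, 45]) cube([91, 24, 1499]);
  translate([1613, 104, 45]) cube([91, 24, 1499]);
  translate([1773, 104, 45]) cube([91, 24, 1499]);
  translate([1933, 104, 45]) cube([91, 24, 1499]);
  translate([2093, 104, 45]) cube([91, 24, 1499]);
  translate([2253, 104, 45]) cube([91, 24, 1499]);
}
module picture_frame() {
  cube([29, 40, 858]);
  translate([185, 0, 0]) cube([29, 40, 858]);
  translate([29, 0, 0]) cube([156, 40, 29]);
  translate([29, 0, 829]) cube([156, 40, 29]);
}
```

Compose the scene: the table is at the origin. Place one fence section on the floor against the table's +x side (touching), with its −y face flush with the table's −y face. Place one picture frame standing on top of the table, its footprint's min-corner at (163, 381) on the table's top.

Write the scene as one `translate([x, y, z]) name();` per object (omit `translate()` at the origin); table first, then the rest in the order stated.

table();
translate([866, 0, 0]) fence_section();
translate([163, 381, 688]) picture_frame();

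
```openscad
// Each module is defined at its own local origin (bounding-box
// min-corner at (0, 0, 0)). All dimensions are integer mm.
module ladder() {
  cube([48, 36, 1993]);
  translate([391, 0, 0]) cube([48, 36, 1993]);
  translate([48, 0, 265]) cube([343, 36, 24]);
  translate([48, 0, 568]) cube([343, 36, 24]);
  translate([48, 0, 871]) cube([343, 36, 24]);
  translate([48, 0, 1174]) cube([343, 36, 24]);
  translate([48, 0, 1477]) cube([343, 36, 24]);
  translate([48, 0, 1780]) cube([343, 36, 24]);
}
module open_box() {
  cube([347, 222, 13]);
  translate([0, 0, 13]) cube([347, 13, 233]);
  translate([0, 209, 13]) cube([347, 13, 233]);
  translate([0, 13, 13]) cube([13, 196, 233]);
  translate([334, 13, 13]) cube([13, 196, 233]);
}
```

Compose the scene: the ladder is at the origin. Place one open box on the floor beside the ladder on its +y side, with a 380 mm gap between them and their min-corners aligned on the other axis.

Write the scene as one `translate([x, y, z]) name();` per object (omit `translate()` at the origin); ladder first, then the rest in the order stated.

ladder();
translate([0, 416, 0]) open_box();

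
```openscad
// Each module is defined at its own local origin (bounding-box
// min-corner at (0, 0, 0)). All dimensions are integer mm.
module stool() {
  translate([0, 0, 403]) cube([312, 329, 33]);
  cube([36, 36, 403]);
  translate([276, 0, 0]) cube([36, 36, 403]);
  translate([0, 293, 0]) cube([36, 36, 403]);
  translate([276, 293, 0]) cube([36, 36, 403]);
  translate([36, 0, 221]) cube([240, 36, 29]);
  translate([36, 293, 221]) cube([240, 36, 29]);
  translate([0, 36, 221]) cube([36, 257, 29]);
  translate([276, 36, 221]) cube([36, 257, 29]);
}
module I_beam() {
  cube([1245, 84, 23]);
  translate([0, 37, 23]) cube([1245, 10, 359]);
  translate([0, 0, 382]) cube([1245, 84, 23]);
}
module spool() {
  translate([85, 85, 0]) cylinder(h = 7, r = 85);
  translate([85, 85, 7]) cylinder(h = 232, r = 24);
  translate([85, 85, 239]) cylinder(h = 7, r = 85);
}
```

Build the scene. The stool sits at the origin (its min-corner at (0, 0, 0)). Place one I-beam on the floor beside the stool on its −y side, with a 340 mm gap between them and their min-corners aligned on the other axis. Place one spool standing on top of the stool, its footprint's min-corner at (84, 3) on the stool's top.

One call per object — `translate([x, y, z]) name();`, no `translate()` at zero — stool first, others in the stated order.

stool();
translate([0, -424, 0]) I_beam();
translate([84, 3, 436]) spool();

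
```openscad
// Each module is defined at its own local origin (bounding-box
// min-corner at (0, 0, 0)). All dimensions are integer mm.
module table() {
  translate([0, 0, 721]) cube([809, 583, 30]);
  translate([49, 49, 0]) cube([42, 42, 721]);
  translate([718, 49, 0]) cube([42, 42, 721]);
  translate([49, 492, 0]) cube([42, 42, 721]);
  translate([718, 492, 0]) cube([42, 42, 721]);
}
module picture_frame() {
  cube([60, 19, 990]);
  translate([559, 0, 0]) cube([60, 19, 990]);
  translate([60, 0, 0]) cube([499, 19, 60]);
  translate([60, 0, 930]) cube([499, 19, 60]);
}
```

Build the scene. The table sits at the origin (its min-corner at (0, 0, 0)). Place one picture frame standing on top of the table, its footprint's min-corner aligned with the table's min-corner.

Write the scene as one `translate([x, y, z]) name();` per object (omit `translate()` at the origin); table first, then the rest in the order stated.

table();
translate([0, 0, 751]) picture_frame();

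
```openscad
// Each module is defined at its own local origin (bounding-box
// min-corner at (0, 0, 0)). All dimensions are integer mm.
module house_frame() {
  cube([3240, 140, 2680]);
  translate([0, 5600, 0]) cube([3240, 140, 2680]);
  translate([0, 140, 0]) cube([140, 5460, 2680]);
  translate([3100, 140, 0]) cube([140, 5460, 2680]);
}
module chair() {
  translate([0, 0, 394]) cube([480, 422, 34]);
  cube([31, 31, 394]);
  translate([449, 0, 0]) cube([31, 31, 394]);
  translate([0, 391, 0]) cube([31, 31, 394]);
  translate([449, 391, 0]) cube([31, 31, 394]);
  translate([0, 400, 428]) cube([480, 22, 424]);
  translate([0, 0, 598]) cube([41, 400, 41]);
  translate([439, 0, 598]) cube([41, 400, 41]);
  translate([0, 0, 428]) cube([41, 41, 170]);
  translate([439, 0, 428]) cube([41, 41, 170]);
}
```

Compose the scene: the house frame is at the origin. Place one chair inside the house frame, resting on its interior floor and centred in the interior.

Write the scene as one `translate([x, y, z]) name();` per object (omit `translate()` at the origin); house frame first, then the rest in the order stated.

house_frame();
translate([1380, 2659, 0]) chair();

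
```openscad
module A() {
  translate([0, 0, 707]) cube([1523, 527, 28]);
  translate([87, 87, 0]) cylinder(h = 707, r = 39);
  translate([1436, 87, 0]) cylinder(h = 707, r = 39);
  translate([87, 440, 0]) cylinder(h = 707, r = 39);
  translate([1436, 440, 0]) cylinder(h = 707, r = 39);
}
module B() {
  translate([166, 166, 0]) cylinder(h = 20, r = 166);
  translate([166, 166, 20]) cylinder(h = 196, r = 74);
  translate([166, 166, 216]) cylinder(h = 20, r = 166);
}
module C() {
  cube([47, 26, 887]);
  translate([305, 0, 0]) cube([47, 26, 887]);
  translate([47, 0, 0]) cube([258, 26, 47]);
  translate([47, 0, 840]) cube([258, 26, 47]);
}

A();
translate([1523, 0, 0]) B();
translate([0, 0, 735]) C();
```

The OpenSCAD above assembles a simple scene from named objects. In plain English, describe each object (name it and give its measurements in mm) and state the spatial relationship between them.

A is a table with a 1523×527 mm rectangular top, 28 mm thick, top surface at z = 735 mm, supported by four round legs of 78 mm diameter, each leg's bounding box inset 48 mm from the nearest pair of top edges, running from the floor.

B is a spool: two coaxial disc flanges of radius 166 mm and thickness 20 mm, joined by a core cylinder of radius 74 mm and height 196 mm. The lower flange rests on z = 0 and the three cylinders share a vertical axis.

C is a picture frame with a 258×793 mm rectangular opening (x by z) and a uniform 47 mm border on every side. Frame depth is 26 mm along y. It is built from two vertical stiles running the full outside height and two horizontal rails spanning the gap between the stiles.

The spool is against the table's +x side, with their −y faces flush. The picture frame is on top of the table.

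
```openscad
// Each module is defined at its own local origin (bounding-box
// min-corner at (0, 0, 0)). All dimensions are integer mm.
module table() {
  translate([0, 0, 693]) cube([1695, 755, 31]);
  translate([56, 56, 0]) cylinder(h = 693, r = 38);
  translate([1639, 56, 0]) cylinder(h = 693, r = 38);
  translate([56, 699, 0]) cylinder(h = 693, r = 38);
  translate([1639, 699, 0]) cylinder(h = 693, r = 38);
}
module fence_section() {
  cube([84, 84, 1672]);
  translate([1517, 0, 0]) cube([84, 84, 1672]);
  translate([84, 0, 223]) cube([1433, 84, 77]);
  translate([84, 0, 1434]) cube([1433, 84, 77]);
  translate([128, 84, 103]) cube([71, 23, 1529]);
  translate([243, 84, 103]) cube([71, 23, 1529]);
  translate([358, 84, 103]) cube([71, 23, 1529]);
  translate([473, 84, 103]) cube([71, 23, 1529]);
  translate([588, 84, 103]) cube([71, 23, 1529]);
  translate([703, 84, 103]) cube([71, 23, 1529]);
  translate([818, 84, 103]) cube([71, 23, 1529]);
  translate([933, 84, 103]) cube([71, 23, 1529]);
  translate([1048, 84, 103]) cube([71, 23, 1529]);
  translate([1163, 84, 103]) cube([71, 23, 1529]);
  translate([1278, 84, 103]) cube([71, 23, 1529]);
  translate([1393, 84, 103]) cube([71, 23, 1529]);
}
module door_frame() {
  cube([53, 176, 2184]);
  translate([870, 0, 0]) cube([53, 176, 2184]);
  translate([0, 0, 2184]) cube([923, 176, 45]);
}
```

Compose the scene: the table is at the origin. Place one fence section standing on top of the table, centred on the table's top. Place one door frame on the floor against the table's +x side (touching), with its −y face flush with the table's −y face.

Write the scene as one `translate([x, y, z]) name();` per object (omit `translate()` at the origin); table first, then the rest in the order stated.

table();
translate([47, 324, 724]) fence_section();
translate([1695, 0, 0]) door_frame();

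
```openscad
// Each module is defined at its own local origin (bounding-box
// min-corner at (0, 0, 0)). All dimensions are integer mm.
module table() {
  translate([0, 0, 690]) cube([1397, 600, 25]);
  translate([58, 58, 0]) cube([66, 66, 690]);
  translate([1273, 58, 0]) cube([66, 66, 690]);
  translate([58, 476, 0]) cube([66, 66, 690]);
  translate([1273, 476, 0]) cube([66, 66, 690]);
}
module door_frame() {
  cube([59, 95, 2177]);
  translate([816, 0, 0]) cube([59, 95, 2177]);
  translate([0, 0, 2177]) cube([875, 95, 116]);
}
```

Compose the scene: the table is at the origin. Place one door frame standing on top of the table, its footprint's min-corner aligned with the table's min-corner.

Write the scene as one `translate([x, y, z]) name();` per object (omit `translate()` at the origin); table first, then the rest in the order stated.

table();
translate([0, 0, 715]) door_frame();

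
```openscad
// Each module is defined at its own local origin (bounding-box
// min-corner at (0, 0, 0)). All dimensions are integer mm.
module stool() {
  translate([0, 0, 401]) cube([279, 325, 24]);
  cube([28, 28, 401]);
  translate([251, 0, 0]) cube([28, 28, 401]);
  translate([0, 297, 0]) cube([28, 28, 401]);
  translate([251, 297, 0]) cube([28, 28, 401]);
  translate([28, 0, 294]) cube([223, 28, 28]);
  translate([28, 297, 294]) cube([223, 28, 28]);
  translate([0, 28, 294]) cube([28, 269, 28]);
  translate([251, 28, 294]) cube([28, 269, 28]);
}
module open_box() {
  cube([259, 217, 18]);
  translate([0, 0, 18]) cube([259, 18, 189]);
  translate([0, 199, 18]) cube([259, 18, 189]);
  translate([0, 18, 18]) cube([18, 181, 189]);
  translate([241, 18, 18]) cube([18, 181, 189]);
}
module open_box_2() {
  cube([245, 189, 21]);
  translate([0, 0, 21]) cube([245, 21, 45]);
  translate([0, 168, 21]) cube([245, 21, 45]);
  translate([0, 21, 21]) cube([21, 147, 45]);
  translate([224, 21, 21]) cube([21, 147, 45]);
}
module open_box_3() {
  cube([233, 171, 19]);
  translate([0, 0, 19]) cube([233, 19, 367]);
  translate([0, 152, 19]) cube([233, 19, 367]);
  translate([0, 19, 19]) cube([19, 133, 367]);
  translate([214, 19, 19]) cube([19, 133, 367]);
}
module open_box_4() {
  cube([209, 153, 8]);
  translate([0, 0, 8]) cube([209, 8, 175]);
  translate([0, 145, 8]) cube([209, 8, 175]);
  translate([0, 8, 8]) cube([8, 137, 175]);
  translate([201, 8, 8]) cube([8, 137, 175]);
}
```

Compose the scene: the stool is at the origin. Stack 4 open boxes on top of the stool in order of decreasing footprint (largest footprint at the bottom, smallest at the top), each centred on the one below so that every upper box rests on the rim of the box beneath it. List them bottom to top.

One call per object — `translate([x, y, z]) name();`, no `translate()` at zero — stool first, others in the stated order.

stool();
translate([10, 54, 425]) open_box();
translate([17, 68, 632]) open_box_2();
translate([23, 77, 698]) open_box_3();
translate([35, 86, 1084]) open_box_4();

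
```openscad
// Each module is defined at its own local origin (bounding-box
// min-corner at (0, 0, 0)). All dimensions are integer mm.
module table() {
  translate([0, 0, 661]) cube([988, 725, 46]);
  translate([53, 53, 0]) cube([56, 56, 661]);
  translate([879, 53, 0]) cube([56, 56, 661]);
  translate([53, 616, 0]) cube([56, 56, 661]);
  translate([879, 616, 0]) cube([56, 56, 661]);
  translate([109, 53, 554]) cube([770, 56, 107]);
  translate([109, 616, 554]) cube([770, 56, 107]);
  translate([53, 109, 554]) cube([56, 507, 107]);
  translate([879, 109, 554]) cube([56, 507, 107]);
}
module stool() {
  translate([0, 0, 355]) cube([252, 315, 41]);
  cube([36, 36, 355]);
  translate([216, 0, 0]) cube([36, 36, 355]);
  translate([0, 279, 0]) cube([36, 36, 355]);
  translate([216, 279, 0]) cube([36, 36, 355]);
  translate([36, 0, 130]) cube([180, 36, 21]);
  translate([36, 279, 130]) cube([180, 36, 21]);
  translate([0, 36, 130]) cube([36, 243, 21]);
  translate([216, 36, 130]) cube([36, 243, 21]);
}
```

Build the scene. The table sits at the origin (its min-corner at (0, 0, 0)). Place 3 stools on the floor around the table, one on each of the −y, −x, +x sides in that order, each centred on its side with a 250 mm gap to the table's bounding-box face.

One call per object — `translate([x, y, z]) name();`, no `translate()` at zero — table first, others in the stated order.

table();
translate([368, -565, 0]) stool();
translate([-502, 205, 0]) stool();
translate([1238, 205, 0]) stool();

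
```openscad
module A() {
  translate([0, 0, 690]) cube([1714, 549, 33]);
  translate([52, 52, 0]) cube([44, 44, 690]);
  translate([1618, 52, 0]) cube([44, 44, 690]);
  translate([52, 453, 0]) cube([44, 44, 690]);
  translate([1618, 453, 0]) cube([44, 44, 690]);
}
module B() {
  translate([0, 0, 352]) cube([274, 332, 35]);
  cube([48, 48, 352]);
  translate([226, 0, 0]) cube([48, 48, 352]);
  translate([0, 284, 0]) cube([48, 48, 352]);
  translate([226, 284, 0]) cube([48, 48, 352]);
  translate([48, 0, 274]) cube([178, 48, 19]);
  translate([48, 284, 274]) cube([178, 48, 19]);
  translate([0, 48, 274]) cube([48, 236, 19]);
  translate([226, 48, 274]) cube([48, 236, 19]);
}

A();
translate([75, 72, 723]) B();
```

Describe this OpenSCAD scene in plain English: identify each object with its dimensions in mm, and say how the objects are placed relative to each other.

A is a table with a 1714×549 mm rectangular top, 33 mm thick, top surface at z = 723 mm, supported by four 44×44 mm square legs, each inset 52 mm from the nearest pair of top edges, running from the floor.

B is a four-legged stool. The seat is a 274×332×35 mm slab whose top surface is at z = 387 mm; four square legs, each 48×48 mm in cross-section, run from the floor (z = 0) to the underside of the seat, each flush with a corner of the seat. Four stretchers, 48 mm wide and 19 mm tall, connect adjacent legs with their undersides at z = 274 mm, each running between the inner faces of the legs it joins and aligned with the legs' outer faces on the other axis.

The stool is on top of the table.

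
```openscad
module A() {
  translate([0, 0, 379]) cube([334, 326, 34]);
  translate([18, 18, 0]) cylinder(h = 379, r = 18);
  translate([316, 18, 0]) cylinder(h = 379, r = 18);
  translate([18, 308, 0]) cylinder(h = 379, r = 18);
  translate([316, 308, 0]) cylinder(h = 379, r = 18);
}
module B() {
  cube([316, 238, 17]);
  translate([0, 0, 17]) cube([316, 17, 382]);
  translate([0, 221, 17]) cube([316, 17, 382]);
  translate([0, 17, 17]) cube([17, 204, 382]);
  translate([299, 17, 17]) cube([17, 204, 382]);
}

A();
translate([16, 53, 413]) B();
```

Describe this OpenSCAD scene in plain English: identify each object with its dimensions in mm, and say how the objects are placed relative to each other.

A is a four-legged stool. The seat is a 334×326×34 mm slab whose top surface is at z = 413 mm; four round legs, each 36 mm in diameter, run from the floor (z = 0) to the underside of the seat, each leg's axis is inset half a diameter from the nearest pair of seat edges (so the leg's bounding box is flush with the corner).

B is an open-topped rectangular box: outside dimensions 316×238×399 mm, with a uniform wall and base thickness of 17 mm. The base is a full 316×238 slab on the floor; four walls sit on top of the base. The front and back walls (the −y and +y sides) span the full width; the two side walls fit between them.

The open box is on top of the stool.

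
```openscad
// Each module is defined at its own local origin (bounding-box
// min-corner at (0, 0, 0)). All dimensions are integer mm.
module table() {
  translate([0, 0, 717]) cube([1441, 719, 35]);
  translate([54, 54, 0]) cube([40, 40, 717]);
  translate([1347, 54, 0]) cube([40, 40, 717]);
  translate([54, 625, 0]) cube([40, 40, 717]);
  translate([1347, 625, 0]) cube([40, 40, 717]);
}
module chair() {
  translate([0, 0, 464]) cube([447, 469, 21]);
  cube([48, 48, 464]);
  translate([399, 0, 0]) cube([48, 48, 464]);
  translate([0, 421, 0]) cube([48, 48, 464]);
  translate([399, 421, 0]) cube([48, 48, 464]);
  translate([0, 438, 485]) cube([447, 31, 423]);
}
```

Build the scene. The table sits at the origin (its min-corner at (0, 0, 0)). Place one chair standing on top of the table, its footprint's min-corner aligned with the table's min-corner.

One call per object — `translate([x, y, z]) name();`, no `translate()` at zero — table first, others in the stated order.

table();
translate([0, 0, 752]) chair();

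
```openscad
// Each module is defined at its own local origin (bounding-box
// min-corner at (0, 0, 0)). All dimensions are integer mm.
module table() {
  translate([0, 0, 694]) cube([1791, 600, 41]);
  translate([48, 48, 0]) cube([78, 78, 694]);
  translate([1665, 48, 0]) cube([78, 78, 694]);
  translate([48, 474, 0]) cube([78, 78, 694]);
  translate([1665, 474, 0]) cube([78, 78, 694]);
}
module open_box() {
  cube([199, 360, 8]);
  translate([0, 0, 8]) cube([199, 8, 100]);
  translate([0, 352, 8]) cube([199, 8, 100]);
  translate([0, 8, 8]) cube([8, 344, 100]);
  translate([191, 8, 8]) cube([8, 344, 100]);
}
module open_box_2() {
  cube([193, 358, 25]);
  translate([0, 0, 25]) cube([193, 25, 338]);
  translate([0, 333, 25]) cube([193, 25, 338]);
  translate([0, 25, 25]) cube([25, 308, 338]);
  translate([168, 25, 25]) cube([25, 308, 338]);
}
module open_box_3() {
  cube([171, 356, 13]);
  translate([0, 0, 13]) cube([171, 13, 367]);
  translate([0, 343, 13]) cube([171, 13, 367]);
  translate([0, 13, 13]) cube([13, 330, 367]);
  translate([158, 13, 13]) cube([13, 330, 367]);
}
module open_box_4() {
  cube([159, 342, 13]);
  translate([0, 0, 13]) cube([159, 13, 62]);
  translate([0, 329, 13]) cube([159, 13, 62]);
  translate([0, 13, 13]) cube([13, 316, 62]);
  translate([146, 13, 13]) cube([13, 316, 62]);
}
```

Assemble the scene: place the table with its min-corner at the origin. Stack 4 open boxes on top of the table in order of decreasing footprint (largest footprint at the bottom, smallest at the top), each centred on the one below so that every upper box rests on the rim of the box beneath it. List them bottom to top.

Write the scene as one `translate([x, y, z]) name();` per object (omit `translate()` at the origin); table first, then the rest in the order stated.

table();
translate([796, 120, 735]) open_box();
translate([799, 121, 843]) open_box_2();
translate([810, 122, 1206]) open_box_3();
translate([816, 129, 1586]) open_box_4();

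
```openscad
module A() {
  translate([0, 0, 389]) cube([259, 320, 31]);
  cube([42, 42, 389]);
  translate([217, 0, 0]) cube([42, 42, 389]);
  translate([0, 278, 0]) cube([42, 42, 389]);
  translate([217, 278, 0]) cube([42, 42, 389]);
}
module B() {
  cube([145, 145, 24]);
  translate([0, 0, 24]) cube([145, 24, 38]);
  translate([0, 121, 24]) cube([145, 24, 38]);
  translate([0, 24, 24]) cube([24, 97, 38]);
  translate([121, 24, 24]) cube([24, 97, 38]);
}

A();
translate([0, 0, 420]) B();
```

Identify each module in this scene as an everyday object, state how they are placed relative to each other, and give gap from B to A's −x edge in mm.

The open box's min-x is at 0; the stool's min-x is 0; gap = 0 mm.

A is a stool. B is an open box. The open box is on top of the stool. The gap from the open box to the stool's −x edge is 0 mm.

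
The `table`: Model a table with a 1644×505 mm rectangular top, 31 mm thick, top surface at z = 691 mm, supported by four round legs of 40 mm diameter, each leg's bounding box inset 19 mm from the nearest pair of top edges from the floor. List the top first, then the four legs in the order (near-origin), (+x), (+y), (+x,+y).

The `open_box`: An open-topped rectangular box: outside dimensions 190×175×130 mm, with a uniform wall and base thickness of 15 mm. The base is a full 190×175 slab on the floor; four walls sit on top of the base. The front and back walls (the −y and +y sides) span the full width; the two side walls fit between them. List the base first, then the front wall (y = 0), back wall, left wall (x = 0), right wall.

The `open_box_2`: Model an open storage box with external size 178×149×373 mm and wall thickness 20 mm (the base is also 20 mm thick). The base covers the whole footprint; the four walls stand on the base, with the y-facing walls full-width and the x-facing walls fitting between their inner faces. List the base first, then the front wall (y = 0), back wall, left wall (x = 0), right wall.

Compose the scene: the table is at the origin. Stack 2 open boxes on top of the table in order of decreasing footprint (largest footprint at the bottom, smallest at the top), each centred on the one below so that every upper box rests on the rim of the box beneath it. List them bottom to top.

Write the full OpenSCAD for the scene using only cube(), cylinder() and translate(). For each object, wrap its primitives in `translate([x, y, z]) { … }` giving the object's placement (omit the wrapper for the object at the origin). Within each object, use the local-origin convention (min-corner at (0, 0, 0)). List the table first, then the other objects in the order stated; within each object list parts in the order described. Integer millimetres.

translate([0, 0, 660]) cube([1644, 505, 31]);
translate([39, 39, 0]) cylinder(h = 660, r = 20);
translate([1605, 39, 0]) cylinder(h = 660, r = 20);
translate([39, 466, 0]) cylinder(h = 660, r = 20);
translate([1605, 466, 0]) cylinder(h = 660, r = 20);
translate([727, 165, 691]) {
  cube([190, 175, 15]);
  translate([0, 0, 15]) cube([190, 15, 115]);
  translate([0, 160, 15]) cube([190, 15, 115]);
  translate([0, 15, 15]) cube([15, 145, 115]);
  translate([175, 15, 15]) cube([15, 145, 115]);
}
translate([733, 178, 821]) {
  cube([178, 149, 20]);
  translate([0, 0, 20]) cube([178, 20, 353]);
  translate([0, 129, 20]) cube([178, 20, 353]);
  translate([0, 20, 20]) cube([20, 109, 353]);
  translate([158, 20, 20]) cube([20, 109, 353]);
}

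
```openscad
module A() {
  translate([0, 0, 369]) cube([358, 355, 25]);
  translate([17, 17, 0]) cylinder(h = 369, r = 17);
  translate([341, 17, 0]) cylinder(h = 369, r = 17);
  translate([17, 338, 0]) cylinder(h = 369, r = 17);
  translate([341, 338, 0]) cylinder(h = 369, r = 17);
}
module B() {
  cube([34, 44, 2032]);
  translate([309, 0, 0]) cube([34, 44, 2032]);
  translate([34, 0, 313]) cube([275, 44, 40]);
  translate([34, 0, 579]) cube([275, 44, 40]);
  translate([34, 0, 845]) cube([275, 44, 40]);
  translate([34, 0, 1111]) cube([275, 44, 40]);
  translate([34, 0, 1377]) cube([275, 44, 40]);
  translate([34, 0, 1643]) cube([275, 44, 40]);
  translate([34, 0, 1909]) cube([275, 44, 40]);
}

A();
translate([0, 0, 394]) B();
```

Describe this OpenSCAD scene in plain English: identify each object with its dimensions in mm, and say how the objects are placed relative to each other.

A is a four-legged stool. The seat is 358×355 mm, 25 mm thick, top at z = 394 mm. It stands on four round legs, each 34 mm in diameter, from z = 0 to the seat underside, each leg's axis is inset half a diameter from the nearest pair of seat edges (so the leg's bounding box is flush with the corner).

B is a straight ladder. Two 34×44 mm vertical rails, 2032 mm tall, stand 343 mm apart (outside-to-outside) with their front faces coplanar on the −y side. 7 rungs, each 44 mm deep and 40 mm tall, span between the inner faces of the rails, front faces flush with the rails. The lowest rung's underside is at z = 313 mm and rungs are spaced 266 mm apart (underside to underside).

The ladder is on top of the stool.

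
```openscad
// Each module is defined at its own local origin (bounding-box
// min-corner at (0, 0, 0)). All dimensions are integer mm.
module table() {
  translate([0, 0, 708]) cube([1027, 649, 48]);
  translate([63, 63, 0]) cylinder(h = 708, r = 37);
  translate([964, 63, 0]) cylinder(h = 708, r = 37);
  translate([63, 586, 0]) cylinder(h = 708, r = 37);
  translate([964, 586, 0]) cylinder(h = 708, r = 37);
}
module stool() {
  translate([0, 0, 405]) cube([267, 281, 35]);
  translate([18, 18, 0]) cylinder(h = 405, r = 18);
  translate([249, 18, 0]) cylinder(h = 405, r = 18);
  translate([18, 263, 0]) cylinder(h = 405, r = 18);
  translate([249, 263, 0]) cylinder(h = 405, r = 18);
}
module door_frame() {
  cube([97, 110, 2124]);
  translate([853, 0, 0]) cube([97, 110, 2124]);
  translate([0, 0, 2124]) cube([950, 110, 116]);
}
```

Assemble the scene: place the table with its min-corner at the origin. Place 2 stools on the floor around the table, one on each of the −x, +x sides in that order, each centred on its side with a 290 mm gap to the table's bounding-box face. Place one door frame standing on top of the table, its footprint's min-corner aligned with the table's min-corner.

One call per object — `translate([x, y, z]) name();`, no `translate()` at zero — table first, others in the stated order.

table();
translate([-557, 184, 0]) stool();
translate([1317, 184, 0]) stool();
translate([0, 0, 756]) door_frame();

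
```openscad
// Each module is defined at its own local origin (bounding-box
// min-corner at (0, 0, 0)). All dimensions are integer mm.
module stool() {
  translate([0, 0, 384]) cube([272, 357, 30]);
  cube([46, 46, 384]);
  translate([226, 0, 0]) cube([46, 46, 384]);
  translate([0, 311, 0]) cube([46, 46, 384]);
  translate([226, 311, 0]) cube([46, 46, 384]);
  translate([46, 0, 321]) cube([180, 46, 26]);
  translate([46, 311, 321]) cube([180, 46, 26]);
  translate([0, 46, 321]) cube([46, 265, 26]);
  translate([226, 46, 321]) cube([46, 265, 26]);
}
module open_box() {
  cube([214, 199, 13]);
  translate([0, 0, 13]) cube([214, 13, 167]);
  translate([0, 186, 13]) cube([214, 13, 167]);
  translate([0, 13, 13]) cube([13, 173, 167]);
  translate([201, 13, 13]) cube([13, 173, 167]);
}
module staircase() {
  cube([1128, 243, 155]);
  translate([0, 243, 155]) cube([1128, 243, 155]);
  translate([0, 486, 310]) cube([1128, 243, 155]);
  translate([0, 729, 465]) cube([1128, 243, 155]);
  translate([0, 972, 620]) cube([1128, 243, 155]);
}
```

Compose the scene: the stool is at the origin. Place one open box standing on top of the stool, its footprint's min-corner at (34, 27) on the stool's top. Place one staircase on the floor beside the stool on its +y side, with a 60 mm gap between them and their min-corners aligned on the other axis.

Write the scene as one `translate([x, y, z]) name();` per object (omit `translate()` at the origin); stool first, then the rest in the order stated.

stool();
translate([34, 27, 414]) open_box();
translate([0, 417, 0]) staircase();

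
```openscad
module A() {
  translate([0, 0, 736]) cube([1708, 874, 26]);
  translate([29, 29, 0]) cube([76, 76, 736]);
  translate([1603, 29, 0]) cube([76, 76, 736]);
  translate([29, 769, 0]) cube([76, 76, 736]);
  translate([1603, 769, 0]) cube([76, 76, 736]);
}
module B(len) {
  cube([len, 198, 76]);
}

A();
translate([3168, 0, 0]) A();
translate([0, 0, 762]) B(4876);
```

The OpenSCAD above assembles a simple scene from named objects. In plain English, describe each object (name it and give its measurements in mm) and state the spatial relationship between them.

A is a rectangular dining table. The top is 1708×874×26 mm with its upper surface at z = 762 mm. It stands on four 76×76 mm square legs, each inset 29 mm from the nearest pair of top edges, running from the floor to the underside of the top.

B is a rectangular beam 4876 mm long (x), 198 mm deep (y), 76 mm thick (z).

The beam spans the tops of two tables placed 1460 mm apart, resting at z = 762 mm.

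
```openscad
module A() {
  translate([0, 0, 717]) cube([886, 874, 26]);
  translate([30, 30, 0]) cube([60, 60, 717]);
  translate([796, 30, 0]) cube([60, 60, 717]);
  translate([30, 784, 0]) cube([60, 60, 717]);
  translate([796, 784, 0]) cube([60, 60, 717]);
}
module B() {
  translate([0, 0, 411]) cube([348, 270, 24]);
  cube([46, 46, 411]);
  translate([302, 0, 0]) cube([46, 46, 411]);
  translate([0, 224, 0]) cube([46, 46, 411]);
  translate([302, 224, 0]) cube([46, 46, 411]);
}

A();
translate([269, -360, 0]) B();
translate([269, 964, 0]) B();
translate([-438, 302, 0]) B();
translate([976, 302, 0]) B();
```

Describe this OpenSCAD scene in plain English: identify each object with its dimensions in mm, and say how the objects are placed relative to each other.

A is a table with a 886×874 mm rectangular top, 26 mm thick, top surface at z = 743 mm, supported by four 60×60 mm square legs, each inset 30 mm from the nearest pair of top edges, running from the floor.

B is a four-legged stool. The seat is a 348×270×24 mm slab whose top surface is at z = 435 mm; four square legs, each 46×46 mm in cross-section, run from the floor (z = 0) to the underside of the seat, each flush with a corner of the seat.

Four stools sit around the table at the −y, +y, −x, +x sides.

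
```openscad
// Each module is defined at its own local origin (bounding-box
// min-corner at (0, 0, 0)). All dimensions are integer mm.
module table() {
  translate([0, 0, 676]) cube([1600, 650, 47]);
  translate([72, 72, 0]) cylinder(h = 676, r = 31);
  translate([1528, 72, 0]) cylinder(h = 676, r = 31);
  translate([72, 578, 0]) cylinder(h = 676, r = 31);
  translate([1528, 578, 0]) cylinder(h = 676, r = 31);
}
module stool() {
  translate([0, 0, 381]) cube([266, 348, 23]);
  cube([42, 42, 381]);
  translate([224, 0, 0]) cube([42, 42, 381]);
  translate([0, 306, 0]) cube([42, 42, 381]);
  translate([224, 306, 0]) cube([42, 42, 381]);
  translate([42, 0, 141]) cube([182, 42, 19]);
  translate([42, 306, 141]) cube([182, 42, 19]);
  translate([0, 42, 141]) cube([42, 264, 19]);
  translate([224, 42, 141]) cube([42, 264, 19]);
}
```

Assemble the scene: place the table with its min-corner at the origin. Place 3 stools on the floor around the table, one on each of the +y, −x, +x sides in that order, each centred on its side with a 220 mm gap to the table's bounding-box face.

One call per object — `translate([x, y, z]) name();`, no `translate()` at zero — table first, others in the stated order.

table();
translate([667, 870, 0]) stool();
translate([-486, 151, 0]) stool();
translate([1820, 151, 0]) stool();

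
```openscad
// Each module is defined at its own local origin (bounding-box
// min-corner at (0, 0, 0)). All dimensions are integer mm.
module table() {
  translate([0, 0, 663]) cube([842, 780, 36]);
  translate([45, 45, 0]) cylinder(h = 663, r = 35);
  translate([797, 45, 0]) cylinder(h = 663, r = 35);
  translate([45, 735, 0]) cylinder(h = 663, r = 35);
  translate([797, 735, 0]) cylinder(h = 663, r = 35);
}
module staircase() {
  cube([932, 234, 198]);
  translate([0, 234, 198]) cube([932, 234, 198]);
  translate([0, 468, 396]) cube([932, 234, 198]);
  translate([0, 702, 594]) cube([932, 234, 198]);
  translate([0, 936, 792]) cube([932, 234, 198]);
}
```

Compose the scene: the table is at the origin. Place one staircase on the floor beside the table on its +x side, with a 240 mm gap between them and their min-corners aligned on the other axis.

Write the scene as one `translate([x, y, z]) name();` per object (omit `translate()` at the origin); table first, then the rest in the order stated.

table();
translate([1082, 0, 0]) staircase();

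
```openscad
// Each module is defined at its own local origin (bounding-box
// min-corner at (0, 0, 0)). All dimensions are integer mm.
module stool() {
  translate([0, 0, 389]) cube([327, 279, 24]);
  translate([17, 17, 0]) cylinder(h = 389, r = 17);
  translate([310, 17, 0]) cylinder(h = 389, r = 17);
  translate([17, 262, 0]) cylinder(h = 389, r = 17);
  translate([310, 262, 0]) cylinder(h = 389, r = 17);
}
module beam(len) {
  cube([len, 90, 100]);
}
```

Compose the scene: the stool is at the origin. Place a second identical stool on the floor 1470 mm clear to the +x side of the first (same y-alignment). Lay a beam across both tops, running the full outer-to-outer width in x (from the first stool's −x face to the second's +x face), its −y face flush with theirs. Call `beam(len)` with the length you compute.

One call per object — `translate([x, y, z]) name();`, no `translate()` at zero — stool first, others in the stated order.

stool();
translate([1797, 0, 0]) stool();
translate([0, 0, 413]) beam(2124);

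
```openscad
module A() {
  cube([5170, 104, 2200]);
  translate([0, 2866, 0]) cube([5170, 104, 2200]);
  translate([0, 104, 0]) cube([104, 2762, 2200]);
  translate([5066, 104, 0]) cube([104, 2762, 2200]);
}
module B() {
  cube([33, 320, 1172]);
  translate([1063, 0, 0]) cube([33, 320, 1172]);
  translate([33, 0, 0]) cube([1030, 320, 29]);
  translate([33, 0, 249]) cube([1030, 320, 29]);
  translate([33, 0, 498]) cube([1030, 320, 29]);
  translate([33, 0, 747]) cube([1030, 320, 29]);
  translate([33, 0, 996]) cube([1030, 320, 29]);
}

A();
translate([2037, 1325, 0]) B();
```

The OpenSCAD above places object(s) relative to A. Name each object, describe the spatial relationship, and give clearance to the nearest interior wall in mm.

A is a house frame. B is a bookshelf. The bookshelf sits inside the house frame, centred. The clearance to the nearest interior wall is 1221 mm.

Clearances: x = 1933, y = 1221; minimum 1221 mm.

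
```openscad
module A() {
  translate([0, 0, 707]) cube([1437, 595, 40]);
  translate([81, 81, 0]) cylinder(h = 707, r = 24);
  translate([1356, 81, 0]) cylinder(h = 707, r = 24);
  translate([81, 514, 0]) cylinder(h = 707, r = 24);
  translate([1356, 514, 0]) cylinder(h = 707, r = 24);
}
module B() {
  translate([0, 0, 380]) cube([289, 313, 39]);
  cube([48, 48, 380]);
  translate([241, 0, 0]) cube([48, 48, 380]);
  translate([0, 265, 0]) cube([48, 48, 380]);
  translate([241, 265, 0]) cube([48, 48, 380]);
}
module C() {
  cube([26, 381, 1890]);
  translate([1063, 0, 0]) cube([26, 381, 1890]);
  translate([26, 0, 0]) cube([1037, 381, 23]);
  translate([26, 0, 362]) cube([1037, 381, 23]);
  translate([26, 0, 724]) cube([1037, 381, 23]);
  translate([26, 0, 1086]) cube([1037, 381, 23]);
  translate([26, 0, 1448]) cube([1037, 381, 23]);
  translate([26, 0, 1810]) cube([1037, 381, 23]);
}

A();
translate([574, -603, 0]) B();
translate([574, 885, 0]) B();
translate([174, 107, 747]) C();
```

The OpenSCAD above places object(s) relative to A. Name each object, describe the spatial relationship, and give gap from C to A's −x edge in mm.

The bookshelf's min-x is at 174; the table's min-x is 0; gap = 174 mm.

A is a table. B is a stool. C is a bookshelf. Two stools sit around the table at the −y, +y sides. The bookshelf is on top of the table, centred. The gap from the bookshelf to the table's −x edge is 174 mm.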